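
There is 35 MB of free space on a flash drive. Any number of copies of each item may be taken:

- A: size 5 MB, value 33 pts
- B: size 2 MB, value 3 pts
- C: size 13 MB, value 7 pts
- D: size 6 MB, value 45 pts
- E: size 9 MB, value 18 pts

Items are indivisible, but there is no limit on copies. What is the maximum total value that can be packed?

258 pts

Best value-per-unit is D at 45/6; filling with it alone gives 5×45 = 225.
Optimal mix: 1×A + 5×D → size 35, value 258.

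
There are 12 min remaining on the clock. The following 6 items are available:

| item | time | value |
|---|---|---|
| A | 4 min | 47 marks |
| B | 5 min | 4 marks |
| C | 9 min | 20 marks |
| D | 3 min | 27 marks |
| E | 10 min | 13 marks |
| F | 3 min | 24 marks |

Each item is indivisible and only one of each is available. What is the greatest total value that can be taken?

98 marks

This is a 0/1 knapsack; check combinations near the capacity.
- A+D+F: time 4+3+3=10, value 47+27+24=98
- A+B+D: time 4+5+3=12, value 47+4+27=78
- A+B+F: time 4+5+3=12, value 47+4+24=75
- A+D: time 4+3=7, value 47+27=74
Best: 98 marks.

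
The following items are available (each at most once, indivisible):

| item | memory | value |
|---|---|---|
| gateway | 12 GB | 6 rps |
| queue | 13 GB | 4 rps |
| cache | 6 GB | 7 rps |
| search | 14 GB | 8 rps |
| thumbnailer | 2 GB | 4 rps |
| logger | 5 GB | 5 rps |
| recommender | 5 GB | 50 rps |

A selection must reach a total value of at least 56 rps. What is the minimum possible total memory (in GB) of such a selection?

Subsets with value ≥ 56, sorted by total memory:
- cache+recommender: memory 11, value 57
- thumbnailer+logger+recommender: memory 12, value 59
Minimum memory: 11 GB.

11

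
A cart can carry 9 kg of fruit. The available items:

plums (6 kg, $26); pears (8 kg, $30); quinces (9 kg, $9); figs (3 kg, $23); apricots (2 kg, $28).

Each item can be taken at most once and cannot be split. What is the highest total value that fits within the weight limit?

Check high-value combinations within 9 kg:
- plums+apricots: weight 6+2=8, value 26+28=54
- figs+apricots: weight 3+2=5, value 23+28=51
- plums+figs: weight 6+3=9, value 26+23=49
- pears: weight 8, value 30
Best: $54.

$54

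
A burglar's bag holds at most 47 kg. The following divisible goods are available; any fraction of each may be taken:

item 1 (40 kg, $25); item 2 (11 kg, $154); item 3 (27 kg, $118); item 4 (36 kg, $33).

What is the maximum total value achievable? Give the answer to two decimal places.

Take in order of value per unit:
- item 2 (154/11 per unit): all 11 → value 154, running total 154.00
- item 3 (118/27 per unit): all 27 → value 118, running total 272.00
- item 4 (33/36 per unit): 9 of 36 → value 9×33/36 = 8.2500, running total 280.25
Total 280.25.

280.25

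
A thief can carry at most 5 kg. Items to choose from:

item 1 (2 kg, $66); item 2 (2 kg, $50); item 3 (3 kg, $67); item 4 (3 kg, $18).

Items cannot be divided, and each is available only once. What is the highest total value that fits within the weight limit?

$133

Check high-value combinations within 5 kg:
- item 1+item 3: weight 2+3=5, value 66+67=133
- item 2+item 3: weight 2+3=5, value 50+67=117
- item 1+item 2: weight 2+2=4, value 66+50=116
Best: $133.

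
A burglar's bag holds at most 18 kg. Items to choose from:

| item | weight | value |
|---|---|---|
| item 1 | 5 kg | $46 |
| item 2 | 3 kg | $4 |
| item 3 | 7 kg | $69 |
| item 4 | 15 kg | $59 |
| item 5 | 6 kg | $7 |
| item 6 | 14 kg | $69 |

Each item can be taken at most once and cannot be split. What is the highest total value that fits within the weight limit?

This is a 0/1 knapsack; check combinations near the capacity.
- item 1+item 3+item 5: weight 5+7+6=18, value 46+69+7=122
- item 1+item 2+item 3: weight 5+3+7=15, value 46+4+69=119
- item 1+item 3: weight 5+7=12, value 46+69=115
- item 2+item 3+item 5: weight 3+7+6=16, value 4+69+7=80
- item 3+item 5: weight 7+6=13, value 69+7=76
Best: $122.

$122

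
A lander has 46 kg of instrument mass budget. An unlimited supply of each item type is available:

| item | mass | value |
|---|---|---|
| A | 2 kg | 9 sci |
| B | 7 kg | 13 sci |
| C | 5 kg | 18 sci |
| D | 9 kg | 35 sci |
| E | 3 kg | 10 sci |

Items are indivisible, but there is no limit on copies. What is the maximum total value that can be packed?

207 sci

Best value-per-unit is A at 9/2, and filling with it alone uses mass 23×2=46. No mix of the others beats 23×9 = 207.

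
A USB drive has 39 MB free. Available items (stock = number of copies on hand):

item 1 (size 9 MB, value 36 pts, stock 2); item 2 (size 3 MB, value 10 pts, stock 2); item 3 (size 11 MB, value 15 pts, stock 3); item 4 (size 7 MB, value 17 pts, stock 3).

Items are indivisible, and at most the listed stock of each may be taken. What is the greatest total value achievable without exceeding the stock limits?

126 pts

Best selections within size 39 and stock limits:
- 2×item 1 + 2×item 2 + 2×item 4: size 38, value 126
- 2×item 1 + 3×item 4: size 39, value 123
Best: 126 pts.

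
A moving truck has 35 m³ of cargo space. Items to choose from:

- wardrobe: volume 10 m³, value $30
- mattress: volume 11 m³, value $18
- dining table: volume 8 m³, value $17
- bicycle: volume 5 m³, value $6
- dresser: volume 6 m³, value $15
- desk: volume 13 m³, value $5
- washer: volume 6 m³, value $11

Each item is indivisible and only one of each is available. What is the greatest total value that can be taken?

Check high-value combinations within 35 m³:
- wardrobe+mattress+dining table+dresser: volume 10+11+8+6=35, value 30+18+17+15=80
- wardrobe+dining table+bicycle+dresser+washer: volume 10+8+5+6+6=35, value 30+17+6+15+11=79
- wardrobe+mattress+dining table+washer: volume 10+11+8+6=35, value 30+18+17+11=76
- wardrobe+mattress+dresser+washer: volume 10+11+6+6=33, value 30+18+15+11=74
Best: $80.

$80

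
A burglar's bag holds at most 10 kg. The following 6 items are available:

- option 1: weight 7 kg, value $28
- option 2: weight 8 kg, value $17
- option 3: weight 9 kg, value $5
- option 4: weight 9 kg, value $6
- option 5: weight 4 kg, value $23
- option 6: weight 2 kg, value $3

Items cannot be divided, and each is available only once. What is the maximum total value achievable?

$31

Check high-value combinations within 10 kg:
- option 1+option 6: weight 7+2=9, value 28+3=31
- option 1: weight 7, value 28
- option 5+option 6: weight 4+2=6, value 23+3=26
- option 5: weight 4, value 23
- option 2+option 6: weight 8+2=10, value 17+3=20
Best: $31.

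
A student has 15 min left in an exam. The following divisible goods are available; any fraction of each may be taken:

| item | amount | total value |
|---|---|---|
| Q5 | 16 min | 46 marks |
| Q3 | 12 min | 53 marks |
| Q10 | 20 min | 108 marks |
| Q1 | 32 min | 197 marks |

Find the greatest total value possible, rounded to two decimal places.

Take in order of value per unit:
- Q1 (197/32 per unit): 15 of 32 → value 15×197/32 = 92.3438, running total 92.34
Total 92.34.

92.34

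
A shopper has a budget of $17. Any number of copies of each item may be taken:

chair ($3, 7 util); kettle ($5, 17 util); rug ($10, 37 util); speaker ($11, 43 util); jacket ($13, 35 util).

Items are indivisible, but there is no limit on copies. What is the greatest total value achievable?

Best value-per-unit is speaker at 43/11; filling with it alone gives 1×43 = 43.
Optimal mix: 1×kettle + 1×speaker → cost 16, value 60.

60 util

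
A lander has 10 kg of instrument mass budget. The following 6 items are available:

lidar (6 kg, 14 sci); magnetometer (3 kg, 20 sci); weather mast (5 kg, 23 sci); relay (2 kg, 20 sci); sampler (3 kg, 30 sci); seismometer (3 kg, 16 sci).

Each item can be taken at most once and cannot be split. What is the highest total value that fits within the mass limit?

73 sci

Check high-value combinations within 10 kg:
- weather mast+relay+sampler: mass 5+2+3=10, value 23+20+30=73
- magnetometer+relay+sampler: mass 3+2+3=8, value 20+20+30=70
- relay+sampler+seismometer: mass 2+3+3=8, value 20+30+16=66
- magnetometer+sampler+seismometer: mass 3+3+3=9, value 20+30+16=66
- magnetometer+weather mast+relay: mass 3+5+2=10, value 20+23+20=63
Best: 73 sci.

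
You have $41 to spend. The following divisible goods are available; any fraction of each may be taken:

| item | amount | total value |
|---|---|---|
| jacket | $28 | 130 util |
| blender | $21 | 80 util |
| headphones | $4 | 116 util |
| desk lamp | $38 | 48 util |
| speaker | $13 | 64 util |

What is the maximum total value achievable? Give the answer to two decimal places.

Take in order of value per unit:
- headphones (116/4 per unit): all 4 → value 116, running total 116.00
- speaker (64/13 per unit): all 13 → value 64, running total 180.00
- jacket (130/28 per unit): 24 of 28 → value 24×130/28 = 111.4286, running total 291.43
Total 291.43.

291.43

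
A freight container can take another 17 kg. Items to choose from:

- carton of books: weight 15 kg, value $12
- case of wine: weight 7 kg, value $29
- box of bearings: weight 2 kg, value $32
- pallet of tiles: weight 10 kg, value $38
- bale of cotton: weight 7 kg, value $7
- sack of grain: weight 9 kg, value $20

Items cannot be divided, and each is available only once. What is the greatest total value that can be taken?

$70

Check high-value combinations within 17 kg:
- box of bearings+pallet of tiles: weight 2+10=12, value 32+38=70
- case of wine+box of bearings+bale of cotton: weight 7+2+7=16, value 29+32+7=68
- case of wine+pallet of tiles: weight 7+10=17, value 29+38=67
- case of wine+box of bearings: weight 7+2=9, value 29+32=61
Best: $70.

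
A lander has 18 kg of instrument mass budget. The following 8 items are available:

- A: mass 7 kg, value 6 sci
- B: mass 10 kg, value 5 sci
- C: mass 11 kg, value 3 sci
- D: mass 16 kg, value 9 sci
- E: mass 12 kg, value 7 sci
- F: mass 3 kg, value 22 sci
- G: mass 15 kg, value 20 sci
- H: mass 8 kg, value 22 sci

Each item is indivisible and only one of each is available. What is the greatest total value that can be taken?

This is a 0/1 knapsack; check combinations near the capacity.
- A+F+H: mass 7+3+8=18, value 6+22+22=50
- F+H: mass 3+8=11, value 22+22=44
- F+G: mass 3+15=18, value 22+20=42
- E+F: mass 12+3=15, value 7+22=29
Best: 50 sci.

50 sci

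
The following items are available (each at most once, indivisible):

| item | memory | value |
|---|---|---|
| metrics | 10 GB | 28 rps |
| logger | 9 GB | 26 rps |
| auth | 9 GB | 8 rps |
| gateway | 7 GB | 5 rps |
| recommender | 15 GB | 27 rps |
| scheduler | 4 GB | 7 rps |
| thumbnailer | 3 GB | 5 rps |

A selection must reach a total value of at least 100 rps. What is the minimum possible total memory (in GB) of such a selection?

Subsets with value ≥ 100, sorted by total memory:
- metrics+logger+auth+recommender+scheduler+thumbnailer: memory 50, value 101
- metrics+logger+auth+gateway+recommender+scheduler: memory 54, value 101
Minimum memory: 50 GB.

50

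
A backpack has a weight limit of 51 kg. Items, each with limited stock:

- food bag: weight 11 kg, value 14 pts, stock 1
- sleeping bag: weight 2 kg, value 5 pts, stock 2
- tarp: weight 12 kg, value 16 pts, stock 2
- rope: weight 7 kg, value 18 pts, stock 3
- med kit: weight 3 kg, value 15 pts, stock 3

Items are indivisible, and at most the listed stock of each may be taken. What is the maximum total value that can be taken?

Top feasible selections:
- 2×sleeping bag + 1×tarp + 3×rope + 3×med kit: weight 46, value 125
- 1×food bag + 2×sleeping bag + 3×rope + 3×med kit: weight 45, value 123
Best: 125 pts.

125 pts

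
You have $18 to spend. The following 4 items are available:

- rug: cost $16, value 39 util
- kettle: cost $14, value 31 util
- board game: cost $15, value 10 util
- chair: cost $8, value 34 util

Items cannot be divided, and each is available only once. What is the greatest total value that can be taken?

Check high-value combinations within $18:
- rug: cost 16, value 39
- chair: cost 8, value 34
- kettle: cost 14, value 31
Best: 39 util.

39 util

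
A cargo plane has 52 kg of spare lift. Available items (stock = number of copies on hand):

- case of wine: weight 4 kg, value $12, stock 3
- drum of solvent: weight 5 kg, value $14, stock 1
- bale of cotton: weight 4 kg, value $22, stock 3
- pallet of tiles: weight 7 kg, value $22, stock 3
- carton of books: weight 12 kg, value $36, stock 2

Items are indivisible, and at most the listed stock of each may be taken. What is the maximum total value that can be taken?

$186

Top feasible selections:
- 1×case of wine + 1×drum of solvent + 3×bale of cotton + 1×pallet of tiles + 2×carton of books: weight 52, value 186
- 2×case of wine + 3×bale of cotton + 1×pallet of tiles + 2×carton of books: weight 51, value 184
- 2×case of wine + 1×drum of solvent + 3×bale of cotton + 2×pallet of tiles + 1×carton of books: weight 51, value 184
Best: $186.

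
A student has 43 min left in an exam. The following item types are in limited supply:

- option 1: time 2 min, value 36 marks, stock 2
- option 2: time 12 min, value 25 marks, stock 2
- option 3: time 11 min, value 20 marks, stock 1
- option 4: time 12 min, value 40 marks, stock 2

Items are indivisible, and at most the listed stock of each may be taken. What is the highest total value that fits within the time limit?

Top feasible selections:
- 2×option 1 + 1×option 2 + 2×option 4: time 40, value 177
- 2×option 1 + 1×option 3 + 2×option 4: time 39, value 172
Best: 177 marks.

177 marks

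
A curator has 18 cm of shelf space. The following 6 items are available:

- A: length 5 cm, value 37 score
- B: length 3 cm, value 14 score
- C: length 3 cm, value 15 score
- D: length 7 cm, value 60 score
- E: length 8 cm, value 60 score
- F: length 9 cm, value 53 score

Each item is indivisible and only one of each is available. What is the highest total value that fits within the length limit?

135 score

This is a 0/1 knapsack; check combinations near the capacity.
- C+D+E: length 3+7+8=18, value 15+60+60=135
- B+D+E: length 3+7+8=18, value 14+60+60=134
- A+B+C+D: length 5+3+3+7=18, value 37+14+15+60=126
Best: 135 score.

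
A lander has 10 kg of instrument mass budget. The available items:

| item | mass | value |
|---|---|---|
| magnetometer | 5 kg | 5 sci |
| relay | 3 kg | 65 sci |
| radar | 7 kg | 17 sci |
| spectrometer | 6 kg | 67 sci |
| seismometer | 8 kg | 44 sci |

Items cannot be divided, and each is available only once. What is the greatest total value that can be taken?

This is a 0/1 knapsack; check combinations near the capacity.
- relay+spectrometer: mass 3+6=9, value 65+67=132
- relay+radar: mass 3+7=10, value 65+17=82
- magnetometer+relay: mass 5+3=8, value 5+65=70
- spectrometer: mass 6, value 67
Best: 132 sci.

132 sci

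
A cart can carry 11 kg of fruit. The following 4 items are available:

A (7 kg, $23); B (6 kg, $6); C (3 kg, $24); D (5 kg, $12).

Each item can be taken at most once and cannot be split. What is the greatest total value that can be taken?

Check high-value combinations within 11 kg:
- A+C: weight 7+3=10, value 23+24=47
- C+D: weight 3+5=8, value 24+12=36
- B+C: weight 6+3=9, value 6+24=30
- C: weight 3, value 24
- A: weight 7, value 23
Best: $47.

$47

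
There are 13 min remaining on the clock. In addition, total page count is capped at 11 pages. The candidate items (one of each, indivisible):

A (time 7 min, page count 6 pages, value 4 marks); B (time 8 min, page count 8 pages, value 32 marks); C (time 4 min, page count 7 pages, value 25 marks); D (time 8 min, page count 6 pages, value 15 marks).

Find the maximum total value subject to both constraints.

Feasible sets respecting both limits:
- B: time 8, page count 8, value 32
- C: time 4, page count 7, value 25
- D: time 8, page count 6, value 15
- A: time 7, page count 6, value 4
Best: 32 marks.

32 marks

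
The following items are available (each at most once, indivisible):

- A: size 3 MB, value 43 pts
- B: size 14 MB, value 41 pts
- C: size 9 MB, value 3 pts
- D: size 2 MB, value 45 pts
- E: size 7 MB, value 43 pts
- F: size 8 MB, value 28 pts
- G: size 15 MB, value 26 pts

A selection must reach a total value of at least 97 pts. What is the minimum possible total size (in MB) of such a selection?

12

Subsets with value ≥ 97, sorted by total size:
- A+D+E: size 12, value 131
- A+D+F: size 13, value 116
- D+E+F: size 17, value 116
Minimum size: 12 MB.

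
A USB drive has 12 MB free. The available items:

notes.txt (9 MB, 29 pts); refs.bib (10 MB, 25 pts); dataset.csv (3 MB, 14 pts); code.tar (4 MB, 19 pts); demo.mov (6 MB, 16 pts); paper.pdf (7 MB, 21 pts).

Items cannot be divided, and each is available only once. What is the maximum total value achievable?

Check high-value combinations within 12 MB:
- notes.txt+dataset.csv: size 9+3=12, value 29+14=43
- code.tar+paper.pdf: size 4+7=11, value 19+21=40
- code.tar+demo.mov: size 4+6=10, value 19+16=35
- dataset.csv+paper.pdf: size 3+7=10, value 14+21=35
- dataset.csv+code.tar: size 3+4=7, value 14+19=33
Best: 43 pts.

43 pts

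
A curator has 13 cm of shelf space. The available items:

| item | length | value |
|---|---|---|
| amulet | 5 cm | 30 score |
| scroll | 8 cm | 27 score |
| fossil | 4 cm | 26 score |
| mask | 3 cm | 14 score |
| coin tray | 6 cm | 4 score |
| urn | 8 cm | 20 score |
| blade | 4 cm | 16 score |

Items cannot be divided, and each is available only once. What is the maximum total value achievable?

72 score

Check high-value combinations within 13 cm:
- amulet+fossil+blade: length 5+4+4=13, value 30+26+16=72
- amulet+fossil+mask: length 5+4+3=12, value 30+26+14=70
- amulet+mask+blade: length 5+3+4=12, value 30+14+16=60
Best: 72 score.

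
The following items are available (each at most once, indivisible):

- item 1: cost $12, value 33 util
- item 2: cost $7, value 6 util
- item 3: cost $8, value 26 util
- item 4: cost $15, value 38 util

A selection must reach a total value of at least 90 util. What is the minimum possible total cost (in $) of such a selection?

Subsets with value ≥ 90, sorted by total cost:
- item 1+item 3+item 4: cost 35, value 97
- item 1+item 2+item 3+item 4: cost 42, value 103
Minimum cost: 35 $.

35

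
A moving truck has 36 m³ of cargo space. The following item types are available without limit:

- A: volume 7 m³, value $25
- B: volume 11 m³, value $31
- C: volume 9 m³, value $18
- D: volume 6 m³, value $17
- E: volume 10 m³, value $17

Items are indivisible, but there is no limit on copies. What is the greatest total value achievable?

$125

Best value-per-unit is A at 25/7, and filling with it alone uses volume 5×7=35. No mix of the others beats 5×25 = 125.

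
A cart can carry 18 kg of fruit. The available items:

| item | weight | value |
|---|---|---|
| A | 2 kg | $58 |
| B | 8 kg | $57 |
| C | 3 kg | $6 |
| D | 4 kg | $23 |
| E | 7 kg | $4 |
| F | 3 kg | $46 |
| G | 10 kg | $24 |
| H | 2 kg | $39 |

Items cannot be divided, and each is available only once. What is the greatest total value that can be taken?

Check high-value combinations within 18 kg:
- A+B+C+F+H: weight 2+8+3+3+2=18, value 58+57+6+46+39=206
- A+B+F+H: weight 2+8+3+2=15, value 58+57+46+39=200
- A+B+D+F: weight 2+8+4+3=17, value 58+57+23+46=184
Best: $206.

$206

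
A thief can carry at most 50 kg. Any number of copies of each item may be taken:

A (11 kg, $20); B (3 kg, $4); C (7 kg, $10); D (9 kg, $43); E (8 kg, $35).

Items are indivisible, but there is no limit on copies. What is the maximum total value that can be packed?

$226

Best value-per-unit is D at 43/9; filling with it alone gives 5×43 = 215.
Optimal mix: 2×D + 4×E → weight 50, value 226.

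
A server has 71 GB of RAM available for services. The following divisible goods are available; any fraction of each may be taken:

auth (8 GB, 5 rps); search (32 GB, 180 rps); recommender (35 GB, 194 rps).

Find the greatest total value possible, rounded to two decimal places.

376.50

Take in order of value per unit:
- search (180/32 per unit): all 32 → value 180, running total 180.00
- recommender (194/35 per unit): all 35 → value 194, running total 374.00
- auth (5/8 per unit): 4 of 8 → value 4×5/8 = 2.5000, running total 376.50
Total 376.50.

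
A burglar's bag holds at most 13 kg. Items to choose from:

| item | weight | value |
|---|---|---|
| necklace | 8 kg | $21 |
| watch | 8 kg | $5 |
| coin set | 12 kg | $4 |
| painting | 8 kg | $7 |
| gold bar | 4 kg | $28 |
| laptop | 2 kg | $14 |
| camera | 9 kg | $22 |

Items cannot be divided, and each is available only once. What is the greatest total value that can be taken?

Check high-value combinations within 13 kg:
- gold bar+camera: weight 4+9=13, value 28+22=50
- necklace+gold bar: weight 8+4=12, value 21+28=49
- gold bar+laptop: weight 4+2=6, value 28+14=42
Best: $50.

$50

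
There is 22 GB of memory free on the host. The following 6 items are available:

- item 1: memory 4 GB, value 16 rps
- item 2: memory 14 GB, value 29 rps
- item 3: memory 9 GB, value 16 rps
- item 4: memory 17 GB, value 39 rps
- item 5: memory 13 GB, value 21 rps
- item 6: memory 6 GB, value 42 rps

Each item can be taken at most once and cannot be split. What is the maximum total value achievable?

Check high-value combinations within 22 GB:
- item 1+item 3+item 6: memory 4+9+6=19, value 16+16+42=74
- item 2+item 6: memory 14+6=20, value 29+42=71
- item 5+item 6: memory 13+6=19, value 21+42=63
- item 1+item 6: memory 4+6=10, value 16+42=58
Best: 74 rps.

74 rps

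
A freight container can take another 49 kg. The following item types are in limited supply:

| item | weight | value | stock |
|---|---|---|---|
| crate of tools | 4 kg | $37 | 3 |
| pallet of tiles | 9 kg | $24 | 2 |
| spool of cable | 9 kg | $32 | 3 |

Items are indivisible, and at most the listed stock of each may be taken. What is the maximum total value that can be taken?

$231

Best selections within weight 49 and stock limits:
- 3×crate of tools + 1×pallet of tiles + 3×spool of cable: weight 48, value 231
- 3×crate of tools + 2×pallet of tiles + 2×spool of cable: weight 48, value 223
- 3×crate of tools + 3×spool of cable: weight 39, value 207
Best: $231.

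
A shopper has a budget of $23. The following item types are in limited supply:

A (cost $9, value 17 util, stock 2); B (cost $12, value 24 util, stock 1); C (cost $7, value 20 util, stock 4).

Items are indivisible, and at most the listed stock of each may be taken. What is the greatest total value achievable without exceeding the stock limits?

60 util

Top feasible selections:
- 3×C: cost 21, value 60
- 1×A + 2×C: cost 23, value 57
- 1×B + 1×C: cost 19, value 44
- 1×A + 1×B: cost 21, value 41
Best: 60 util.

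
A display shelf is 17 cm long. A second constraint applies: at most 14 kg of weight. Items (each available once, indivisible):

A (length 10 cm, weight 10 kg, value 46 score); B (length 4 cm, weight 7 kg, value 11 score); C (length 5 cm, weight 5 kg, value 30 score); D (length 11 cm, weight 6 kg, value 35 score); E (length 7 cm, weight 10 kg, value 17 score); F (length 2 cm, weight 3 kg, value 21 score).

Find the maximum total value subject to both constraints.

67 score

Feasible sets respecting both limits:
- A+F: length 12, weight 13, value 67
- C+D: length 16, weight 11, value 65
- D+F: length 13, weight 9, value 56
Best: 67 score.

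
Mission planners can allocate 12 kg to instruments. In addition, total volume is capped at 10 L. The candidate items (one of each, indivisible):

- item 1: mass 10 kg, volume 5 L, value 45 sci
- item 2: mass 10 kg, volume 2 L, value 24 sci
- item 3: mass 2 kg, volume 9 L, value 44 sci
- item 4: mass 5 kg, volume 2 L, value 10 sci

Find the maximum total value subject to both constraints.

Feasible sets respecting both limits:
- item 1: mass 10, volume 5, value 45
- item 3: mass 2, volume 9, value 44
- item 2: mass 10, volume 2, value 24
Best: 45 sci.

45 sci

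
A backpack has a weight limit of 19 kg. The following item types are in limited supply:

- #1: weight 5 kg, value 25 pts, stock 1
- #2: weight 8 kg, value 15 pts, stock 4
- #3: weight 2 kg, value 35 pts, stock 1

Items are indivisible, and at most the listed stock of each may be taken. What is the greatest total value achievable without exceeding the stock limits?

75 pts

Top feasible selections:
- 1×#1 + 1×#2 + 1×#3: weight 15, value 75
- 2×#2 + 1×#3: weight 18, value 65
- 1×#1 + 1×#3: weight 7, value 60
- 1×#2 + 1×#3: weight 10, value 50
Best: 75 pts.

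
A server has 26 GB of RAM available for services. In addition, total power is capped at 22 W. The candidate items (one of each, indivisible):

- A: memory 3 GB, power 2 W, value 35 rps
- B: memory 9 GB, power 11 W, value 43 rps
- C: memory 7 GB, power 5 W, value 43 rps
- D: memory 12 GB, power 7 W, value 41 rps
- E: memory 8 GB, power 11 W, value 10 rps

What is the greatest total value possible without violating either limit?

121 rps

Feasible sets respecting both limits:
- A+B+C: memory 19, power 18, value 121
- A+B+D: memory 24, power 20, value 119
- A+C+D: memory 22, power 14, value 119
Best: 121 rps.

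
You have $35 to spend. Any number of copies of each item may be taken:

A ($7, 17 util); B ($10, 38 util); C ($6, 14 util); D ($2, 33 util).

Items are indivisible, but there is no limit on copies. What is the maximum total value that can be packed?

561 util

Best value-per-unit is D at 33/2, and filling with it alone uses cost 17×2=34. No mix of the others beats 17×33 = 561.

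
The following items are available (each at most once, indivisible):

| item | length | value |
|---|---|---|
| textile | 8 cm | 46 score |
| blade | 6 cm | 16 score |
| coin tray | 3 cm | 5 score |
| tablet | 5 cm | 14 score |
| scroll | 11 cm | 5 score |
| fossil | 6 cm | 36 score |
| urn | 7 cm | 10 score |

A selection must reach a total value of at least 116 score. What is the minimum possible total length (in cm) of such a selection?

28

Subsets with value ≥ 116, sorted by total length:
- textile+blade+coin tray+tablet+fossil: length 28, value 117
- textile+blade+tablet+fossil+urn: length 32, value 122
- textile+blade+coin tray+tablet+fossil+urn: length 35, value 127
- textile+blade+tablet+scroll+fossil: length 36, value 117
Minimum length: 28 cm.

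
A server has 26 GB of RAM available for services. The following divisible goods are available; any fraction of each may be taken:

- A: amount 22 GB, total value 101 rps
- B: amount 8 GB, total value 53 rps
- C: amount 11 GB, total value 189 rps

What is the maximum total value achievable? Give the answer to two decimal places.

Take in order of value per unit:
- C (189/11 per unit): all 11 → value 189, running total 189.00
- B (53/8 per unit): all 8 → value 53, running total 242.00
- A (101/22 per unit): 7 of 22 → value 7×101/22 = 32.1364, running total 274.14
Total 274.14.

274.14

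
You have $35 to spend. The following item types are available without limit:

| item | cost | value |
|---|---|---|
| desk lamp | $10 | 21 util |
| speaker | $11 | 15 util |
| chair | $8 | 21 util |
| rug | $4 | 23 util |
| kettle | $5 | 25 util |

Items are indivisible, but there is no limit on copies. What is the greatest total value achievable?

Best value-per-unit is rug at 23/4; filling with it alone gives 8×23 = 184.
Optimal mix: 5×rug + 3×kettle → cost 35, value 190.

190 util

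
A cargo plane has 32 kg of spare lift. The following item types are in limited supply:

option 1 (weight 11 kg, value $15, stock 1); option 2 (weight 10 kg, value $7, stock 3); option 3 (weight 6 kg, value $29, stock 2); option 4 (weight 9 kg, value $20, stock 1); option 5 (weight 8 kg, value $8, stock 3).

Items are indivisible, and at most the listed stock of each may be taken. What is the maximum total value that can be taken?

Best selections within weight 32 and stock limits:
- 1×option 1 + 2×option 3 + 1×option 4: weight 32, value 93
- 2×option 3 + 1×option 4 + 1×option 5: weight 29, value 86
- 1×option 2 + 2×option 3 + 1×option 4: weight 31, value 85
Best: $93.

$93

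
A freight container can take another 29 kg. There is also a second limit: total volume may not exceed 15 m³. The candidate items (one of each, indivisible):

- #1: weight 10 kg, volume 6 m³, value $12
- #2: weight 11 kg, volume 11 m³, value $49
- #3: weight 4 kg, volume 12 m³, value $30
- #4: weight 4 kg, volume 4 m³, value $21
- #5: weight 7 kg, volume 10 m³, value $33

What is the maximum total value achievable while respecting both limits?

$70

Feasible sets respecting both limits:
- #2+#4: weight 15, volume 15, value 70
- #4+#5: weight 11, volume 14, value 54
- #2: weight 11, volume 11, value 49
Best: $70.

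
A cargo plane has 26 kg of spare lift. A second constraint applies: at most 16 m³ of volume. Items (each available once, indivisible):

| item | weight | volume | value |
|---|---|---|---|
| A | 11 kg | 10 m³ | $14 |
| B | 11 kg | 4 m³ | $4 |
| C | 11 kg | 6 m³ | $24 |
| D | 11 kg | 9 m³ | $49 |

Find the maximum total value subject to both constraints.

$73

Feasible sets respecting both limits:
- C+D: weight 22, volume 15, value 73
- B+D: weight 22, volume 13, value 53
- D: weight 11, volume 9, value 49
- A+C: weight 22, volume 16, value 38
Best: $73.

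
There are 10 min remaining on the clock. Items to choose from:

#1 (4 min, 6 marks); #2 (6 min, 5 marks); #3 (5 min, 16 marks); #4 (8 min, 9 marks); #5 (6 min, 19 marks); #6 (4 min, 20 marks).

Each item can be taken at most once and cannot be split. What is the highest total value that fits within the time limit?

This is a 0/1 knapsack; check combinations near the capacity.
- #5+#6: time 6+4=10, value 19+20=39
- #3+#6: time 5+4=9, value 16+20=36
- #1+#6: time 4+4=8, value 6+20=26
Best: 39 marks.

39 marks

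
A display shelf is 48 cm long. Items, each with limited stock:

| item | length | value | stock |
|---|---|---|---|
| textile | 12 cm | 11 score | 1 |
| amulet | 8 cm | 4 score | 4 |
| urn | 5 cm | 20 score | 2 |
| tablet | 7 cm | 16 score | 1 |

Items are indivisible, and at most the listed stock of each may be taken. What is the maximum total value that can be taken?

Top feasible selections:
- 1×textile + 2×amulet + 2×urn + 1×tablet: length 45, value 75
- 1×textile + 1×amulet + 2×urn + 1×tablet: length 37, value 71
- 3×amulet + 2×urn + 1×tablet: length 41, value 68
Best: 75 score.

75 score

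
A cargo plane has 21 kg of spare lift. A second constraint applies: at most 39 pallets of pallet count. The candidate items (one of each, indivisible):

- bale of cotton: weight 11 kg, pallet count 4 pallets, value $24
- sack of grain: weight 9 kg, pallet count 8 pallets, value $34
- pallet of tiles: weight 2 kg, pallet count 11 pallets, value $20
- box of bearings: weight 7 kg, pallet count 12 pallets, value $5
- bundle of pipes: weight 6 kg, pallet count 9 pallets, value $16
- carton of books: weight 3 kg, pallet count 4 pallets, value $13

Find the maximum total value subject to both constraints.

$83

Feasible sets respecting both limits:
- sack of grain+pallet of tiles+bundle of pipes+carton of books: weight 20, pallet count 32, value 83
- sack of grain+pallet of tiles+box of bearings+carton of books: weight 21, pallet count 35, value 72
- sack of grain+pallet of tiles+bundle of pipes: weight 17, pallet count 28, value 70
Best: $83.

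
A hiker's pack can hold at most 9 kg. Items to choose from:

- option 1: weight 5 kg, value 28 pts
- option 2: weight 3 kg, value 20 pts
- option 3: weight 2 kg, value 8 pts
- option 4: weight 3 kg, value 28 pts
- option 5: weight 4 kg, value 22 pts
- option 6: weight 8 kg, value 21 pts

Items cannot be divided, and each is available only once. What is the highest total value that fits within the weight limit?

This is a 0/1 knapsack; check combinations near the capacity.
- option 3+option 4+option 5: weight 2+3+4=9, value 8+28+22=58
- option 1+option 4: weight 5+3=8, value 28+28=56
- option 2+option 3+option 4: weight 3+2+3=8, value 20+8+28=56
- option 4+option 5: weight 3+4=7, value 28+22=50
Best: 58 pts.

58 pts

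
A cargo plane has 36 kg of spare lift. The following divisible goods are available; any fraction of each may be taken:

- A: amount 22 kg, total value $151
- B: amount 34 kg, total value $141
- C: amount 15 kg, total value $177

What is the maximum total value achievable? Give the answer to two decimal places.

Take in order of value per unit:
- C (177/15 per unit): all 15 → value 177, running total 177.00
- A (151/22 per unit): 21 of 22 → value 21×151/22 = 144.1364, running total 321.14
Total 321.14.

321.14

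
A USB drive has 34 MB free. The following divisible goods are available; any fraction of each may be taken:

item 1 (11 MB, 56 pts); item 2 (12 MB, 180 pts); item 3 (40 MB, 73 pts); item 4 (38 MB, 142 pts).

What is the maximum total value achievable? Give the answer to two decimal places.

277.11

Take in order of value per unit:
- item 2 (180/12 per unit): all 12 → value 180, running total 180.00
- item 1 (56/11 per unit): all 11 → value 56, running total 236.00
- item 4 (142/38 per unit): 11 of 38 → value 11×142/38 = 41.1053, running total 277.11
Total 277.11.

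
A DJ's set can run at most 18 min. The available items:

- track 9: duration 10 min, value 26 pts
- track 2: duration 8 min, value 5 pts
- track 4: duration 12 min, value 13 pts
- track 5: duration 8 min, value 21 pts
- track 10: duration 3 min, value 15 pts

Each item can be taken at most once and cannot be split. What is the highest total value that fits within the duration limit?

47 pts

Check high-value combinations within 18 min:
- track 9+track 5: duration 10+8=18, value 26+21=47
- track 9+track 10: duration 10+3=13, value 26+15=41
- track 5+track 10: duration 8+3=11, value 21+15=36
- track 9+track 2: duration 10+8=18, value 26+5=31
Best: 47 pts.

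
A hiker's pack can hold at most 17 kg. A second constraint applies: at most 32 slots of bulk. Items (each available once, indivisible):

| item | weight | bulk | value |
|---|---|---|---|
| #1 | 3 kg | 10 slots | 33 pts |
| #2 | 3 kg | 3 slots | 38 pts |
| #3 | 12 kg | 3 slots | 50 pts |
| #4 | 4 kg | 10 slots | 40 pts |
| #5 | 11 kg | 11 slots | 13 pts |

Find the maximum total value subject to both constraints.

Feasible sets respecting both limits:
- #1+#2+#4: weight 10, bulk 23, value 111
- #3+#4: weight 16, bulk 13, value 90
- #2+#3: weight 15, bulk 6, value 88
Best: 111 pts.

111 pts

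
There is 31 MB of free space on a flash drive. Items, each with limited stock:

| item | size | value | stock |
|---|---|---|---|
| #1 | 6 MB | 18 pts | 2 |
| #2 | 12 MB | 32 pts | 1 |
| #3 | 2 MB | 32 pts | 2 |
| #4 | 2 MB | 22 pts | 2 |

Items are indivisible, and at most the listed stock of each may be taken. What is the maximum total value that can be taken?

Best selections within size 31 and stock limits:
- 1×#1 + 1×#2 + 2×#3 + 2×#4: size 26, value 158
- 2×#1 + 1×#2 + 2×#3 + 1×#4: size 30, value 154
- 2×#1 + 2×#3 + 2×#4: size 20, value 144
- 2×#1 + 1×#2 + 1×#3 + 2×#4: size 30, value 144
Best: 158 pts.

158 pts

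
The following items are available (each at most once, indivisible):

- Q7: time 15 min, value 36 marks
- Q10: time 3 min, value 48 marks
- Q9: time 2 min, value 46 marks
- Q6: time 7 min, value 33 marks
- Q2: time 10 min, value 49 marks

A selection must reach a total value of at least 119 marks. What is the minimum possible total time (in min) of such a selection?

12

Subsets with value ≥ 119, sorted by total time:
- Q10+Q9+Q6: time 12, value 127
- Q10+Q9+Q2: time 15, value 143
- Q9+Q6+Q2: time 19, value 128
Minimum time: 12 min.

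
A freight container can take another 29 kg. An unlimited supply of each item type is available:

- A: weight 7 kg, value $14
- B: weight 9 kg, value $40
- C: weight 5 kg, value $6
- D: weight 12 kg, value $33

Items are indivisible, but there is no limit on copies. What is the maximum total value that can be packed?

Best value-per-unit is B at 40/9, and filling with it alone uses weight 3×9=27. No mix of the others beats 3×40 = 120.

$120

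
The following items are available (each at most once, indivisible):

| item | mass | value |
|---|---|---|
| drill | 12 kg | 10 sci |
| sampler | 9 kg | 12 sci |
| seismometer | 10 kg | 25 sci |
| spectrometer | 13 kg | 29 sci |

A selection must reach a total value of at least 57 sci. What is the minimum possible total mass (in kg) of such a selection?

32

Subsets with value ≥ 57, sorted by total mass:
- sampler+seismometer+spectrometer: mass 32, value 66
- drill+seismometer+spectrometer: mass 35, value 64
- drill+sampler+seismometer+spectrometer: mass 44, value 76
Minimum mass: 32 kg.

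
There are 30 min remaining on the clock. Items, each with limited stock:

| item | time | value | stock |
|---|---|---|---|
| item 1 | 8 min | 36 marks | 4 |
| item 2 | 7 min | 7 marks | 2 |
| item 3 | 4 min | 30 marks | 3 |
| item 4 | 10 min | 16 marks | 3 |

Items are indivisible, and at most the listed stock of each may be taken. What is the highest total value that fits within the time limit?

162 marks

Top feasible selections:
- 2×item 1 + 3×item 3: time 28, value 162
- 1×item 1 + 3×item 3 + 1×item 4: time 30, value 142
- 3×item 1 + 1×item 3: time 28, value 138
- 1×item 1 + 1×item 2 + 3×item 3: time 27, value 133
Best: 162 marks.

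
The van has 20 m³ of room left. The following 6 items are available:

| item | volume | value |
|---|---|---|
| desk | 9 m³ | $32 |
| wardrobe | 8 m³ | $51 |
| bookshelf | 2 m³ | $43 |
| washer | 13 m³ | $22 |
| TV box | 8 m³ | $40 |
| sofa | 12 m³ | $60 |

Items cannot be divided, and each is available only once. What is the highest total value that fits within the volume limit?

This is a 0/1 knapsack; check combinations near the capacity.
- wardrobe+bookshelf+TV box: volume 8+2+8=18, value 51+43+40=134
- desk+wardrobe+bookshelf: volume 9+8+2=19, value 32+51+43=126
- desk+bookshelf+TV box: volume 9+2+8=19, value 32+43+40=115
Best: $134.

$134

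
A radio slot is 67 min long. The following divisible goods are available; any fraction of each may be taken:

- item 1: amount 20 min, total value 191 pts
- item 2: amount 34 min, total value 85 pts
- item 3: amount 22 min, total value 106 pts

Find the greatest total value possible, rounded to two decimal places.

Take in order of value per unit:
- item 1 (191/20 per unit): all 20 → value 191, running total 191.00
- item 3 (106/22 per unit): all 22 → value 106, running total 297.00
- item 2 (85/34 per unit): 25 of 34 → value 25×85/34 = 62.5000, running total 359.50
Total 359.50.

359.50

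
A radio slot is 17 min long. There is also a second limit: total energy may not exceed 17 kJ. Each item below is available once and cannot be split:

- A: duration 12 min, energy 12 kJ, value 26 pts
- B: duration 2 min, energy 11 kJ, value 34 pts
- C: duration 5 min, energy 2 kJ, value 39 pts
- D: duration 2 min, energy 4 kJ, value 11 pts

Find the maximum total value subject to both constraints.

84 pts

Feasible sets respecting both limits:
- B+C+D: duration 9, energy 17, value 84
- B+C: duration 7, energy 13, value 73
- A+C: duration 17, energy 14, value 65
- C+D: duration 7, energy 6, value 50
Best: 84 pts.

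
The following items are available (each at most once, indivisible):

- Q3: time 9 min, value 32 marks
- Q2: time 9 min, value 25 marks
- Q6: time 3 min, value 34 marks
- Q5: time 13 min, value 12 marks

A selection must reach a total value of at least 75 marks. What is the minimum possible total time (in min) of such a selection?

Subsets with value ≥ 75, sorted by total time:
- Q3+Q2+Q6: time 21, value 91
- Q3+Q6+Q5: time 25, value 78
- Q3+Q2+Q6+Q5: time 34, value 103
Minimum time: 21 min.

21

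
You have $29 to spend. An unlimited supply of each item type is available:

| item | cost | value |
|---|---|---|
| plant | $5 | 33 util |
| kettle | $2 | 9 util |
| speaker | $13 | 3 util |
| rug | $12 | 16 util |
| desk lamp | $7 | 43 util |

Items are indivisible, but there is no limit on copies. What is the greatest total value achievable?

Best value-per-unit is plant at 33/5; filling with it alone gives 5×33 = 165.
Optimal mix: 3×plant + 2×desk lamp → cost 29, value 185.

185 util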